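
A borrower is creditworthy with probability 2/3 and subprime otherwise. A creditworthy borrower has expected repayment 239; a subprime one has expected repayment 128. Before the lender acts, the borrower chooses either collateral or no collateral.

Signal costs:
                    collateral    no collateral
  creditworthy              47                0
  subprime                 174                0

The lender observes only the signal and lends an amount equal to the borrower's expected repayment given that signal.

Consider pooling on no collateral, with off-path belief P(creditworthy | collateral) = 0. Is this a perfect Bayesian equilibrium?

Yes

On the equilibrium path (no collateral) the lender holds the prior 2/3 and pays 2/3·239 + 1/3·128 = 202. Off-path (collateral) belief 0 gives 0·239 + 1·128 = 128.
Creditworthy: no collateral gives 202 − 0 = 202; collateral gives 128 − 47 = 81. Stays. ✓
Subprime: no collateral gives 202 − 0 = 202; collateral gives 128 − 174 = -46. Stays. ✓
Beliefs are Bayes-consistent on-path and both types best-respond.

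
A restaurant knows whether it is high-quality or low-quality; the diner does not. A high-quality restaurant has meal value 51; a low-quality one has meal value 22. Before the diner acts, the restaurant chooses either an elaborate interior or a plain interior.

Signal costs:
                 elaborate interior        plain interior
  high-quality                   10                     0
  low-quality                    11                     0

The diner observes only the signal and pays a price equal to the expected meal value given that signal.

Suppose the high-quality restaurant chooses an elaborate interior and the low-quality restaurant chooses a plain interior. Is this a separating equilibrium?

Under separation the diner infers type exactly: elaborate interior → high-quality (pays 51), plain interior → low-quality (pays 22).
High-quality: elaborate interior gives 51 − 10 = 41; plain interior gives 22 − 0 = 22. No deviation. ✓
Low-quality: plain interior gives 22 − 0 = 22; elaborate interior gives 51 − 11 = 40. Would deviate. ✗

No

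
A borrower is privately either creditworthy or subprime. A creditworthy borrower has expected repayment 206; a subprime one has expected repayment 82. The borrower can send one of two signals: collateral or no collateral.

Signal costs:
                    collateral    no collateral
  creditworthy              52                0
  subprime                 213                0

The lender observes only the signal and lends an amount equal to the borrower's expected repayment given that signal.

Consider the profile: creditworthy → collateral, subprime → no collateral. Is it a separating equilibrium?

If types separate, collateral earns payment 206 and no collateral earns 82.
Creditworthy: collateral gives 206 − 52 = 154; no collateral gives 82 − 0 = 82. No deviation. ✓
Subprime: no collateral gives 82 − 0 = 82; collateral gives 206 − 213 = -7. No deviation. ✓
Neither type gains from mimicking the other.

Yes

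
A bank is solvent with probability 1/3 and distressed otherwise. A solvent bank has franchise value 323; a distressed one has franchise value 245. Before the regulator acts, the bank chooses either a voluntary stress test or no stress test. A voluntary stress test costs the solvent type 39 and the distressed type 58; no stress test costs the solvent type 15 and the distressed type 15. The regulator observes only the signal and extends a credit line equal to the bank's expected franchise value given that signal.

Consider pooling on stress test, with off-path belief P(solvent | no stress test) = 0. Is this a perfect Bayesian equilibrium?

No

At the pooled signal (stress test) the regulator holds the prior 1/3 and pays 1/3·323 + 2/3·245 = 271. Off-path (no stress test) belief 0 gives 0·323 + 1·245 = 245.
Solvent: stress test gives 271 − 39 = 232; no stress test gives 245 − 15 = 230. Stays. ✓
Distressed: stress test gives 271 − 58 = 213; no stress test gives 245 − 15 = 230. Deviates. ✗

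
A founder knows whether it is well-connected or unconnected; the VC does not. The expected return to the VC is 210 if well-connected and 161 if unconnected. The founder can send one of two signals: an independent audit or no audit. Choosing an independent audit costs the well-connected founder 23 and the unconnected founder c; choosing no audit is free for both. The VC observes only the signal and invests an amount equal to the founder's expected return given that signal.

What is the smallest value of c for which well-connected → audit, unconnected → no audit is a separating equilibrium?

Under separation: audit → well-connected (pays 210); no audit → unconnected (pays 161).
Well-connected: 210 − 23 = 187 ≥ 161 − 0 = 161. Holds regardless of c. ✓
Unconnected: 161 − 0 ≥ 210 − c, so c ≥ 210 − 161 = 49.

49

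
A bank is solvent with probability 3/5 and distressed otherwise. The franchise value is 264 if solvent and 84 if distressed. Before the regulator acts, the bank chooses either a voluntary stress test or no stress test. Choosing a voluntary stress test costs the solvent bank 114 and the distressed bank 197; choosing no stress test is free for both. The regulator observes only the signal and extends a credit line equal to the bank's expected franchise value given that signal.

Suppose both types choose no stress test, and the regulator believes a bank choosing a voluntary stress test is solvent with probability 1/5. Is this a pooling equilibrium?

On the equilibrium path (no stress test) the regulator holds the prior 3/5 and pays 3/5·264 + 2/5·84 = 192. Off-path (stress test) belief 1/5 gives 1/5·264 + 4/5·84 = 120.
Solvent: no stress test gives 192 − 0 = 192; stress test gives 120 − 114 = 6. Stays. ✓
Distressed: no stress test gives 192 − 0 = 192; stress test gives 120 − 197 = -77. Stays. ✓
Beliefs are Bayes-consistent on-path and both types best-respond.

Yes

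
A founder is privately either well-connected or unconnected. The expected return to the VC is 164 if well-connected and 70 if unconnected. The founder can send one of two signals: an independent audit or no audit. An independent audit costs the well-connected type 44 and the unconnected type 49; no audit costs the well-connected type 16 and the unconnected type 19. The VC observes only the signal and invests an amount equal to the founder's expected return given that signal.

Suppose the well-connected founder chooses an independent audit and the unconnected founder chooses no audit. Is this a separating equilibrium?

If types separate, audit earns payment 164 and no audit earns 70.
Well-connected: audit gives 164 − 44 = 120; no audit gives 70 − 16 = 54. No deviation. ✓
Unconnected: no audit gives 70 − 19 = 51; audit gives 164 − 49 = 115. Would deviate. ✗

No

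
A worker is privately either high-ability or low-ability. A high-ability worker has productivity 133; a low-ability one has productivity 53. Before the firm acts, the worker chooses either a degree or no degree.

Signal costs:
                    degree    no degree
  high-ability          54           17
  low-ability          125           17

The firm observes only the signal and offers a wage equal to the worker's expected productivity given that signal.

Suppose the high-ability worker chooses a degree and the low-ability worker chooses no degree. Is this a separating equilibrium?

Yes

Under separation the firm infers type exactly: degree → high-ability (pays 133), no degree → low-ability (pays 53).
High-ability: degree gives 133 − 54 = 79; no degree gives 53 − 17 = 36. No deviation. ✓
Low-ability: no degree gives 53 − 17 = 36; degree gives 133 − 125 = 8. No deviation. ✓
Neither type gains from mimicking the other.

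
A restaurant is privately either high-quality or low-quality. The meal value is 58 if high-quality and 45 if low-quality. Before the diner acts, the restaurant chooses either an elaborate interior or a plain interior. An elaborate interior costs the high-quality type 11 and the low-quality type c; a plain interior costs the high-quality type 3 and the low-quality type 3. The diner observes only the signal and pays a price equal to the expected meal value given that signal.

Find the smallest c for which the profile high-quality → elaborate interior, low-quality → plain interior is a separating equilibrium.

16

Under separation: elaborate interior → high-quality (pays 58); plain interior → low-quality (pays 45).
High-quality: 58 − 11 = 47 ≥ 45 − 3 = 42. Holds regardless of c. ✓
Low-quality: 45 − 3 ≥ 58 − c, so c ≥ 58 − 42 = 16.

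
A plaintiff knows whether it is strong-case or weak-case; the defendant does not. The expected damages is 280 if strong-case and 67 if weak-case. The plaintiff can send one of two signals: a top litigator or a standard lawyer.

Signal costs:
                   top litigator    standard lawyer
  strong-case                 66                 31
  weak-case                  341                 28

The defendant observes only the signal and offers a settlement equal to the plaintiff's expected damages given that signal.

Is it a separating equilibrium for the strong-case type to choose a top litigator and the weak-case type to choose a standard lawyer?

Yes

If types separate, top litigator earns payment 280 and standard lawyer earns 67.
Strong-case: top litigator gives 280 − 66 = 214; standard lawyer gives 67 − 31 = 36. No deviation. ✓
Weak-case: standard lawyer gives 67 − 28 = 39; top litigator gives 280 − 341 = -61. No deviation. ✓
Neither type gains from mimicking the other.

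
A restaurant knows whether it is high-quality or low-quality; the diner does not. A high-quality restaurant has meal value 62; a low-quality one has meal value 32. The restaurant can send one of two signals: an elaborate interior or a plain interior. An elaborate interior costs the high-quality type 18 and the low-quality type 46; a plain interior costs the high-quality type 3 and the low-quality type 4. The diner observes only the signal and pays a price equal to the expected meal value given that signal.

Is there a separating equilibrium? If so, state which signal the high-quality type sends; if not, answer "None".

elaborate interior

Try high-quality → elaborate interior, low-quality → plain interior:
  If types separate, elaborate interior earns payment 62 and plain interior earns 32.
  High-quality: elaborate interior gives 62 − 18 = 44; plain interior gives 32 − 3 = 29. No deviation. ✓
  Low-quality: plain interior gives 32 − 4 = 28; elaborate interior gives 62 − 46 = 16. No deviation. ✓
Both hold — the high-quality type sends elaborate interior.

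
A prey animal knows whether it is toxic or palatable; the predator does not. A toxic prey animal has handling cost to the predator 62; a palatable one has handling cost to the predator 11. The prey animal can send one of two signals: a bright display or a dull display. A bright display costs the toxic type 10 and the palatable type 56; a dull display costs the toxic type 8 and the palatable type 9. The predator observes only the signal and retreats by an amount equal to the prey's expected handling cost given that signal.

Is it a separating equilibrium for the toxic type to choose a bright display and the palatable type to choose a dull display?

No

Under separation the predator infers type exactly: bright display → toxic (pays 62), dull display → palatable (pays 11).
Toxic: bright display gives 62 − 10 = 52; dull display gives 11 − 8 = 3. No deviation. ✓
Palatable: dull display gives 11 − 9 = 2; bright display gives 62 − 56 = 6. Would deviate. ✗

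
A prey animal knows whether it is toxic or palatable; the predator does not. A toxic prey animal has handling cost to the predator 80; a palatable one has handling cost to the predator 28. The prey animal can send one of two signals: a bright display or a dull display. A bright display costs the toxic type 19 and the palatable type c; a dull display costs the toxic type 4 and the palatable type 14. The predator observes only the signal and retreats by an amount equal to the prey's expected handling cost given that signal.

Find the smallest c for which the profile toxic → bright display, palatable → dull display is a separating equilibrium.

Under separation: bright display → toxic (pays 80); dull display → palatable (pays 28).
Toxic: 80 − 19 = 61 ≥ 28 − 4 = 24. Holds regardless of c. ✓
Palatable: 28 − 14 ≥ 80 − c, so c ≥ 80 − 14 = 66.

66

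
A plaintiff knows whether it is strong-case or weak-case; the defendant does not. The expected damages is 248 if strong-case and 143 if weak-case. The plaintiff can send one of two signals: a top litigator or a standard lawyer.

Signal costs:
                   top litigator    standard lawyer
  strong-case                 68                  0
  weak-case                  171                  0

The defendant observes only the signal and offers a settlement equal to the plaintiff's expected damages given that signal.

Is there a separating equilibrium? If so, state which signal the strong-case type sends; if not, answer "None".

Try strong-case → top litigator, weak-case → standard lawyer:
  If types separate, top litigator earns payment 248 and standard lawyer earns 143.
  Strong-case: top litigator gives 248 − 68 = 180; standard lawyer gives 143 − 0 = 143. No deviation. ✓
  Weak-case: standard lawyer gives 143 − 0 = 143; top litigator gives 248 − 171 = 77. No deviation. ✓
Both hold — the strong-case type sends top litigator.

top litigator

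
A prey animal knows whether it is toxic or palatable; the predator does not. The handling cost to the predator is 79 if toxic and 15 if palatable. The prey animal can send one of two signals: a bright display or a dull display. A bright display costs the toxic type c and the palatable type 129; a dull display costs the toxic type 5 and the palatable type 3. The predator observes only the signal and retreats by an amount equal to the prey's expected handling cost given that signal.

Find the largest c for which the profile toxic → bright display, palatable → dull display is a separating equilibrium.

Under separation: bright display → toxic (pays 79); dull display → palatable (pays 15).
Palatable: 15 − 3 = 12 ≥ 79 − 129 = -50. Holds regardless of c. ✓
Toxic: 79 − c ≥ 15 − 5, so c ≤ 79 − 10 = 69.

69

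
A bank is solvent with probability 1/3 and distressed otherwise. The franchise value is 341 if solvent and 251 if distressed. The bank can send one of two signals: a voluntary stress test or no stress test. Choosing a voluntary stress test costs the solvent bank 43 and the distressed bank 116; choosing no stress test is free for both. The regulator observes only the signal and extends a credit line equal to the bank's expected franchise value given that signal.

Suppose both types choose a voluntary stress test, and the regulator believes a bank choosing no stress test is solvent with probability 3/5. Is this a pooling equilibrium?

No

At the pooled signal (stress test) the regulator holds the prior 1/3 and pays 1/3·341 + 2/3·251 = 281. Off-path (no stress test) belief 3/5 gives 3/5·341 + 2/5·251 = 305.
Solvent: stress test gives 281 − 43 = 238; no stress test gives 305 − 0 = 305. Deviates. ✗
Distressed: stress test gives 281 − 116 = 165; no stress test gives 305 − 0 = 305. Deviates. ✗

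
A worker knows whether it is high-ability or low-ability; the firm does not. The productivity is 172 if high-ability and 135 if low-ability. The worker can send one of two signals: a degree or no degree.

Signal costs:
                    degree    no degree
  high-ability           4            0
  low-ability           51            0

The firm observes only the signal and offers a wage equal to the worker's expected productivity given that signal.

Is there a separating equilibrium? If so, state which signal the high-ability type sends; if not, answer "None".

Try high-ability → degree, low-ability → no degree:
  If types separate, degree earns payment 172 and no degree earns 135.
  High-ability: degree gives 172 − 4 = 168; no degree gives 135 − 0 = 135. No deviation. ✓
  Low-ability: no degree gives 135 − 0 = 135; degree gives 172 − 51 = 121. No deviation. ✓
Both hold — the high-ability type sends degree.

degree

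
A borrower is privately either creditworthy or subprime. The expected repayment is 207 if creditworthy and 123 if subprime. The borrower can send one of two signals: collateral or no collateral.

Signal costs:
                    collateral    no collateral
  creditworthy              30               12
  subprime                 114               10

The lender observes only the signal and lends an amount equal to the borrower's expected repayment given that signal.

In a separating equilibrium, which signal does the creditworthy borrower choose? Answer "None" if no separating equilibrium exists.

collateral

Try creditworthy → collateral, subprime → no collateral:
  If types separate, collateral earns payment 207 and no collateral earns 123.
  Creditworthy: collateral gives 207 − 30 = 177; no collateral gives 123 − 12 = 111. No deviation. ✓
  Subprime: no collateral gives 123 − 10 = 113; collateral gives 207 − 114 = 93. No deviation. ✓
Both hold — the creditworthy type sends collateral.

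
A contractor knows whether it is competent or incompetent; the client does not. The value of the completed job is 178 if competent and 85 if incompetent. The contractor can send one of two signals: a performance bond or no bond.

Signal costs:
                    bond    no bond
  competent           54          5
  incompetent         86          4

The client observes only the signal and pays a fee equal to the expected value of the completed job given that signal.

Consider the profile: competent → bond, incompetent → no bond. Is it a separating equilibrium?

If types separate, bond earns payment 178 and no bond earns 85.
Competent: bond gives 178 − 54 = 124; no bond gives 85 − 5 = 80. No deviation. ✓
Incompetent: no bond gives 85 − 4 = 81; bond gives 178 − 86 = 92. Would deviate. ✗

No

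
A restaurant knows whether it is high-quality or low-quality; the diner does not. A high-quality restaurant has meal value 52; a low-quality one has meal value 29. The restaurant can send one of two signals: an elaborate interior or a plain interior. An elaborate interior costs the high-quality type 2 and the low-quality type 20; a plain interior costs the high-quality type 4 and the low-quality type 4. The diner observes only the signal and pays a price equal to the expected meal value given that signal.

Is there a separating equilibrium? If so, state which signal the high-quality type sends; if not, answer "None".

Try high-quality → elaborate interior, low-quality → plain interior:
  Under separation the diner infers type exactly: elaborate interior → high-quality (pays 52), plain interior → low-quality (pays 29).
  High-quality: elaborate interior gives 52 − 2 = 50; plain interior gives 29 − 4 = 25. No deviation. ✓
  Low-quality: plain interior gives 29 − 4 = 25; elaborate interior gives 52 − 20 = 32. Would deviate. ✗
Try high-quality → plain interior, low-quality → elaborate interior:
  Under separation the diner infers type exactly: plain interior → high-quality (pays 52), elaborate interior → low-quality (pays 29).
  High-quality: plain interior gives 52 − 4 = 48; elaborate interior gives 29 − 2 = 27. No deviation. ✓
  Low-quality: elaborate interior gives 29 − 20 = 9; plain interior gives 52 − 4 = 48. Would deviate. ✗
Neither assignment is incentive-compatible.

None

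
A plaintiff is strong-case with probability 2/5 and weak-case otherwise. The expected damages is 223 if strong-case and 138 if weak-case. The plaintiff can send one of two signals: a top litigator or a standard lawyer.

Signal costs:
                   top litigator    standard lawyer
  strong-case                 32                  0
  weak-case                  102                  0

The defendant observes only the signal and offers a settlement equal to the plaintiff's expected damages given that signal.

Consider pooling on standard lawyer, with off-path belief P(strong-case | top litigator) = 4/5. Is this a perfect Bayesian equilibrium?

At the pooled signal (standard lawyer) the defendant holds the prior 2/5 and pays 2/5·223 + 3/5·138 = 172. Off-path (top litigator) belief 4/5 gives 4/5·223 + 1/5·138 = 206.
Strong-case: standard lawyer gives 172 − 0 = 172; top litigator gives 206 − 32 = 174. Deviates. ✗
Weak-case: standard lawyer gives 172 − 0 = 172; top litigator gives 206 − 102 = 104. Stays. ✓

No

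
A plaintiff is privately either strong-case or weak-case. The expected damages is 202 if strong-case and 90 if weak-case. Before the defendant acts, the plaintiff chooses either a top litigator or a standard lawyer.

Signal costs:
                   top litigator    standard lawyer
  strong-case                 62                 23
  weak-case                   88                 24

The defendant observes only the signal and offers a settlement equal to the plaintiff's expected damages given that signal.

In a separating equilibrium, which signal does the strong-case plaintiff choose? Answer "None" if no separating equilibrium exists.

Try strong-case → top litigator, weak-case → standard lawyer:
  Under separation the defendant infers type exactly: top litigator → strong-case (pays 202), standard lawyer → weak-case (pays 90).
  Strong-case: top litigator gives 202 − 62 = 140; standard lawyer gives 90 − 23 = 67. No deviation. ✓
  Weak-case: standard lawyer gives 90 − 24 = 66; top litigator gives 202 − 88 = 114. Would deviate. ✗
Try strong-case → standard lawyer, weak-case → top litigator:
  Under separation the defendant infers type exactly: standard lawyer → strong-case (pays 202), top litigator → weak-case (pays 90).
  Strong-case: standard lawyer gives 202 − 23 = 179; top litigator gives 90 − 62 = 28. No deviation. ✓
  Weak-case: top litigator gives 90 − 88 = 2; standard lawyer gives 202 − 24 = 178. Would deviate. ✗
Neither assignment is incentive-compatible.

None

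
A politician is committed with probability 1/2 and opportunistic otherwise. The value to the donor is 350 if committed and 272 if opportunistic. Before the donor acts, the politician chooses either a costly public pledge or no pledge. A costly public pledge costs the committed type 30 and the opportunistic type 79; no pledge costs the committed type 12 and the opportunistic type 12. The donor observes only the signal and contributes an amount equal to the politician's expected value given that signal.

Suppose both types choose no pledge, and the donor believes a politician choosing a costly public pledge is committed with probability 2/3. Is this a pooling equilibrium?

Yes

At the pooled signal (no pledge) the donor holds the prior 1/2 and pays 1/2·350 + 1/2·272 = 311. Off-path (pledge) belief 2/3 gives 2/3·350 + 1/3·272 = 324.
Committed: no pledge gives 311 − 12 = 299; pledge gives 324 − 30 = 294. Stays. ✓
Opportunistic: no pledge gives 311 − 12 = 299; pledge gives 324 − 79 = 245. Stays. ✓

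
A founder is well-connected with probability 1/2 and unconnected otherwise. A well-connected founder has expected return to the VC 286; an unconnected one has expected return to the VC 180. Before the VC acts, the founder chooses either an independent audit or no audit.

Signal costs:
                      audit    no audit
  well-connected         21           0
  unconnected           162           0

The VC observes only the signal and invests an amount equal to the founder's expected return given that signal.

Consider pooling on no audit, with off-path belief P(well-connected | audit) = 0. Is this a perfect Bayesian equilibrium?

Yes

At the pooled signal (no audit) the VC holds the prior 1/2 and pays 1/2·286 + 1/2·180 = 233. Off-path (audit) belief 0 gives 0·286 + 1·180 = 180.
Well-connected: no audit gives 233 − 0 = 233; audit gives 180 − 21 = 159. Stays. ✓
Unconnected: no audit gives 233 − 0 = 233; audit gives 180 − 162 = 18. Stays. ✓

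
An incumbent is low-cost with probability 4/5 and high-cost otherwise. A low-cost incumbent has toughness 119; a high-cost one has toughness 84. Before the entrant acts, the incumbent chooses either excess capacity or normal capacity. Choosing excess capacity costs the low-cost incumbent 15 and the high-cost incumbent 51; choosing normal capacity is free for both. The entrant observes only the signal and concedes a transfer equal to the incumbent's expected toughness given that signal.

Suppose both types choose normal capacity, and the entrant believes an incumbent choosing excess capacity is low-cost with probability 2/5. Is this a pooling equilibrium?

Yes

At the pooled signal (normal capacity) the entrant holds the prior 4/5 and pays 4/5·119 + 1/5·84 = 112. Off-path (excess capacity) belief 2/5 gives 2/5·119 + 3/5·84 = 98.
Low-cost: normal capacity gives 112 − 0 = 112; excess capacity gives 98 − 15 = 83. Stays. ✓
High-cost: normal capacity gives 112 − 0 = 112; excess capacity gives 98 − 51 = 47. Stays. ✓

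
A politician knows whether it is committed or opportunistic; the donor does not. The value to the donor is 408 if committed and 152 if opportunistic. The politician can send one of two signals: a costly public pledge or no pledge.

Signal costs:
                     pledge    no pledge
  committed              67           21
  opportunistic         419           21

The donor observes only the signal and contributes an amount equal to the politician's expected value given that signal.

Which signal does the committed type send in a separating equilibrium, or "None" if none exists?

pledge

Try committed → pledge, opportunistic → no pledge:
  Under separation the donor infers type exactly: pledge → committed (pays 408), no pledge → opportunistic (pays 152).
  Committed: pledge gives 408 − 67 = 341; no pledge gives 152 − 21 = 131. No deviation. ✓
  Opportunistic: no pledge gives 152 − 21 = 131; pledge gives 408 − 419 = -11. No deviation. ✓
Both hold — the committed type sends pledge.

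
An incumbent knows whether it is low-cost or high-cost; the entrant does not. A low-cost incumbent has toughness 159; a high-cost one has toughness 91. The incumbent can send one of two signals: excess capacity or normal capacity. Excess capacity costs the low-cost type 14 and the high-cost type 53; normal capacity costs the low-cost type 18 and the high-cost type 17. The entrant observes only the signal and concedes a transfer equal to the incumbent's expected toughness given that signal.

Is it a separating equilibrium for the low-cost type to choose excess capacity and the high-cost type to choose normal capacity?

No

Under separation the entrant infers type exactly: excess capacity → low-cost (pays 159), normal capacity → high-cost (pays 91).
Low-cost: excess capacity gives 159 − 14 = 145; normal capacity gives 91 − 18 = 73. No deviation. ✓
High-cost: normal capacity gives 91 − 17 = 74; excess capacity gives 159 − 53 = 106. Would deviate. ✗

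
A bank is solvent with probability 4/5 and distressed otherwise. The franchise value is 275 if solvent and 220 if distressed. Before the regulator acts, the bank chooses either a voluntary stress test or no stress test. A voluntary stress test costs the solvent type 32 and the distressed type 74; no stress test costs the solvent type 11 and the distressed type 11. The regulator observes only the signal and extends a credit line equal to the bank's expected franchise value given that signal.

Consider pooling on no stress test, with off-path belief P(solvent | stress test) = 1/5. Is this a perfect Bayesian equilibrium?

On the equilibrium path (no stress test) the regulator holds the prior 4/5 and pays 4/5·275 + 1/5·220 = 264. Off-path (stress test) belief 1/5 gives 1/5·275 + 4/5·220 = 231.
Solvent: no stress test gives 264 − 11 = 253; stress test gives 231 − 32 = 199. Stays. ✓
Distressed: no stress test gives 264 − 11 = 253; stress test gives 231 − 74 = 157. Stays. ✓
Beliefs are Bayes-consistent on-path and both types best-respond.

Yes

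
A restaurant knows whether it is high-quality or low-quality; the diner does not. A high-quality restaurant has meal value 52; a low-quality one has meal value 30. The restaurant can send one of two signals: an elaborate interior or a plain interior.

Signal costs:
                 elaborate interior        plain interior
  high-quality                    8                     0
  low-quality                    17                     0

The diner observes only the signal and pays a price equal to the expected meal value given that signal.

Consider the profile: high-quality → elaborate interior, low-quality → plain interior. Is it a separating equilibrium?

No

If types separate, elaborate interior earns payment 52 and plain interior earns 30.
High-quality: elaborate interior gives 52 − 8 = 44; plain interior gives 30 − 0 = 30. No deviation. ✓
Low-quality: plain interior gives 30 − 0 = 30; elaborate interior gives 52 − 17 = 35. Would deviate. ✗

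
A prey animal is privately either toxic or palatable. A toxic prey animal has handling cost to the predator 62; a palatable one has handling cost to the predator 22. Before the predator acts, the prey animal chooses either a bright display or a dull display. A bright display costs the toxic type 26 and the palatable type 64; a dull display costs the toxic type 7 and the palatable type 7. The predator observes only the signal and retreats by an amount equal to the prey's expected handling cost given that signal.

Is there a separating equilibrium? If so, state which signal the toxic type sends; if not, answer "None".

Try toxic → bright display, palatable → dull display:
  Under separation the predator infers type exactly: bright display → toxic (pays 62), dull display → palatable (pays 22).
  Toxic: bright display gives 62 − 26 = 36; dull display gives 22 − 7 = 15. No deviation. ✓
  Palatable: dull display gives 22 − 7 = 15; bright display gives 62 − 64 = -2. No deviation. ✓
Both hold — the toxic type sends bright display.

bright display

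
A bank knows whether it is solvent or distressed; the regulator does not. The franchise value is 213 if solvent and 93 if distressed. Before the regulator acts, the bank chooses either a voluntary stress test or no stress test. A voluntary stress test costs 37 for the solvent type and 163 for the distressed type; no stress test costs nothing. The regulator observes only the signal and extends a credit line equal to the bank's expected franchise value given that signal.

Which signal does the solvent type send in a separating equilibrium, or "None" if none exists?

Try solvent → stress test, distressed → no stress test:
  Under separation the regulator infers type exactly: stress test → solvent (pays 213), no stress test → distressed (pays 93).
  Solvent: stress test gives 213 − 37 = 176; no stress test gives 93 − 0 = 93. No deviation. ✓
  Distressed: no stress test gives 93 − 0 = 93; stress test gives 213 − 163 = 50. No deviation. ✓
Both hold — the solvent type sends stress test.

stress test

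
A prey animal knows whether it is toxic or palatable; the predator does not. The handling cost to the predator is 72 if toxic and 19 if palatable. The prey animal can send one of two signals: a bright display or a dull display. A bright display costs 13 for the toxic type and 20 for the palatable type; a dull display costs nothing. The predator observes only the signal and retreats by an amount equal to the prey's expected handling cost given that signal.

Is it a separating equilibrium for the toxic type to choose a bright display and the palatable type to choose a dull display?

No

If types separate, bright display earns payment 72 and dull display earns 19.
Toxic: bright display gives 72 − 13 = 59; dull display gives 19 − 0 = 19. No deviation. ✓
Palatable: dull display gives 19 − 0 = 19; bright display gives 72 − 20 = 52. Would deviate. ✗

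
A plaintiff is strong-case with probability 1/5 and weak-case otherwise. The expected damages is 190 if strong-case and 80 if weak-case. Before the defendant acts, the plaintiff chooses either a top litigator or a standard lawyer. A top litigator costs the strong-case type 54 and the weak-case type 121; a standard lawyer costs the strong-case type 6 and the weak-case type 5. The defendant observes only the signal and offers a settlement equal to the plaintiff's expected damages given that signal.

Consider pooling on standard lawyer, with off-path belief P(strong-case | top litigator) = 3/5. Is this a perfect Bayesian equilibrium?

Yes

At the pooled signal (standard lawyer) the defendant holds the prior 1/5 and pays 1/5·190 + 4/5·80 = 102. Off-path (top litigator) belief 3/5 gives 3/5·190 + 2/5·80 = 146.
Strong-case: standard lawyer gives 102 − 6 = 96; top litigator gives 146 − 54 = 92. Stays. ✓
Weak-case: standard lawyer gives 102 − 5 = 97; top litigator gives 146 − 121 = 25. Stays. ✓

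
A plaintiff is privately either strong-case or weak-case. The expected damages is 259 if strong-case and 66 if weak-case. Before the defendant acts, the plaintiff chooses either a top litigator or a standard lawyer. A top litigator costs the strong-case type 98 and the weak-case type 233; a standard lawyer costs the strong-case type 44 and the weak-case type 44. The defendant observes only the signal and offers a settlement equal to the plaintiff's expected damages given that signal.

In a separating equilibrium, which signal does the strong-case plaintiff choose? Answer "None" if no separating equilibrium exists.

Try strong-case → top litigator, weak-case → standard lawyer:
  If types separate, top litigator earns payment 259 and standard lawyer earns 66.
  Strong-case: top litigator gives 259 − 98 = 161; standard lawyer gives 66 − 44 = 22. No deviation. ✓
  Weak-case: standard lawyer gives 66 − 44 = 22; top litigator gives 259 − 233 = 26. Would deviate. ✗
Try strong-case → standard lawyer, weak-case → top litigator:
  If types separate, standard lawyer earns payment 259 and top litigator earns 66.
  Strong-case: standard lawyer gives 259 − 44 = 215; top litigator gives 66 − 98 = -32. No deviation. ✓
  Weak-case: top litigator gives 66 − 233 = -167; standard lawyer gives 259 − 44 = 215. Would deviate. ✗
Neither assignment is incentive-compatible.

None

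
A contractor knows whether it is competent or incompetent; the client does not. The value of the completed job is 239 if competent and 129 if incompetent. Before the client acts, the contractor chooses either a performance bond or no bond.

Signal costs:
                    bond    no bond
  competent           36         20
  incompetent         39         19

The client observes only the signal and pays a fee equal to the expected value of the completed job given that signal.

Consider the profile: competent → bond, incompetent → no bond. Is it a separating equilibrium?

If types separate, bond earns payment 239 and no bond earns 129.
Competent: bond gives 239 − 36 = 203; no bond gives 129 − 20 = 109. No deviation. ✓
Incompetent: no bond gives 129 − 19 = 110; bond gives 239 − 39 = 200. Would deviate. ✗

No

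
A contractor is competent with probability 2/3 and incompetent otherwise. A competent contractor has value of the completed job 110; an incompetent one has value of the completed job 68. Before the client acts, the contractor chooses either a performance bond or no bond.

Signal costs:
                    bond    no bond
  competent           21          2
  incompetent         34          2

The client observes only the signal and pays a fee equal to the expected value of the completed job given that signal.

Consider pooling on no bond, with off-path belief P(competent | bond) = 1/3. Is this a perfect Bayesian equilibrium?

Yes

On the equilibrium path (no bond) the client holds the prior 2/3 and pays 2/3·110 + 1/3·68 = 96. Off-path (bond) belief 1/3 gives 1/3·110 + 2/3·68 = 82.
Competent: no bond gives 96 − 2 = 94; bond gives 82 − 21 = 61. Stays. ✓
Incompetent: no bond gives 96 − 2 = 94; bond gives 82 − 34 = 48. Stays. ✓
Beliefs are Bayes-consistent on-path and both types best-respond.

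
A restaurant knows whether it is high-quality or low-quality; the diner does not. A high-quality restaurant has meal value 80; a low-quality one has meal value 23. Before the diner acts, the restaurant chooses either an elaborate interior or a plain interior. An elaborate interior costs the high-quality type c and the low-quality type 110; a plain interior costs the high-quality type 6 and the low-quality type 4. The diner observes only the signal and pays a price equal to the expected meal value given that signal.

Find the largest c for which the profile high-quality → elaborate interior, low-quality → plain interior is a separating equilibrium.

Under separation: elaborate interior → high-quality (pays 80); plain interior → low-quality (pays 23).
Low-quality: 23 − 4 = 19 ≥ 80 − 110 = -30. Holds regardless of c. ✓
High-quality: 80 − c ≥ 23 − 6, so c ≤ 80 − 17 = 63.

63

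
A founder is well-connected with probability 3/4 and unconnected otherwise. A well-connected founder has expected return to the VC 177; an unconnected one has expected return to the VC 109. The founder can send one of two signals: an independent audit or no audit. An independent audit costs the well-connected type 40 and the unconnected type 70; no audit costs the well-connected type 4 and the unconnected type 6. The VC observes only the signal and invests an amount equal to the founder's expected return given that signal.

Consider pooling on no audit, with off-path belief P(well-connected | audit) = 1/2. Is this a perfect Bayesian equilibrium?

Yes

At the pooled signal (no audit) the VC holds the prior 3/4 and pays 3/4·177 + 1/4·109 = 160. Off-path (audit) belief 1/2 gives 1/2·177 + 1/2·109 = 143.
Well-connected: no audit gives 160 − 4 = 156; audit gives 143 − 40 = 103. Stays. ✓
Unconnected: no audit gives 160 − 6 = 154; audit gives 143 − 70 = 73. Stays. ✓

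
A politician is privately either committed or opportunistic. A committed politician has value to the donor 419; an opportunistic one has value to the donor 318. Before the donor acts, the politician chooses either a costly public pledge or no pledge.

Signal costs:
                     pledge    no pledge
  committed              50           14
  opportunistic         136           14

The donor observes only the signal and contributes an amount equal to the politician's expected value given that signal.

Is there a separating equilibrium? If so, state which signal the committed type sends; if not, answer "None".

Try committed → pledge, opportunistic → no pledge:
  If types separate, pledge earns payment 419 and no pledge earns 318.
  Committed: pledge gives 419 − 50 = 369; no pledge gives 318 − 14 = 304. No deviation. ✓
  Opportunistic: no pledge gives 318 − 14 = 304; pledge gives 419 − 136 = 283. No deviation. ✓
Both hold — the committed type sends pledge.

pledge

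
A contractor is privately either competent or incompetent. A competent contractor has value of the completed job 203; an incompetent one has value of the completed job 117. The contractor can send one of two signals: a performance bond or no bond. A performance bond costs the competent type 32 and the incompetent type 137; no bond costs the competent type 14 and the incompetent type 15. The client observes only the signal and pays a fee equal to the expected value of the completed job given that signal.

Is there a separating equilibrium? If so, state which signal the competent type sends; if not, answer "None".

Try competent → bond, incompetent → no bond:
  Under separation the client infers type exactly: bond → competent (pays 203), no bond → incompetent (pays 117).
  Competent: bond gives 203 − 32 = 171; no bond gives 117 − 14 = 103. No deviation. ✓
  Incompetent: no bond gives 117 − 15 = 102; bond gives 203 − 137 = 66. No deviation. ✓
Both hold — the competent type sends bond.

bond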